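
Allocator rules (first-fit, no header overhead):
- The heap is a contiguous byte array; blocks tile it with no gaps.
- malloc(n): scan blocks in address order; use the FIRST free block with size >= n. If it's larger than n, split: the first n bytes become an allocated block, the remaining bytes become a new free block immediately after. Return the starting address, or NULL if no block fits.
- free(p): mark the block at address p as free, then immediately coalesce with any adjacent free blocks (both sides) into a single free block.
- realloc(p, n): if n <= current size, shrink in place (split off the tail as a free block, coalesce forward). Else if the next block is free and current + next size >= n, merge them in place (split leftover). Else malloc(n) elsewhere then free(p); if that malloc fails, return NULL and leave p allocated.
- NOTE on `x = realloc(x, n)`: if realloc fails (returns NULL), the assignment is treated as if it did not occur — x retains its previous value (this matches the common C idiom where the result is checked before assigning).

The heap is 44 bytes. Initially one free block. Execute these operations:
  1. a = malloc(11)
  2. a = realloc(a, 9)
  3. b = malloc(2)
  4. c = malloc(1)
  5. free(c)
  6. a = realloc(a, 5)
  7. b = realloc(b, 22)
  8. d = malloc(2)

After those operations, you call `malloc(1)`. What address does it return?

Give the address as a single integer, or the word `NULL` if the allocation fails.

Op 1: a = malloc(11) -> a = 0; heap: [0-10 ALLOC][11-43 FREE]
Op 2: a = realloc(a, 9) -> a = 0; heap: [0-8 ALLOC][9-43 FREE]
Op 3: b = malloc(2) -> b = 9; heap: [0-8 ALLOC][9-10 ALLOC][11-43 FREE]
Op 4: c = malloc(1) -> c = 11; heap: [0-8 ALLOC][9-10 ALLOC][11-11 ALLOC][12-43 FREE]
Op 5: free(c) -> (freed c); heap: [0-8 ALLOC][9-10 ALLOC][11-43 FREE]
Op 6: a = realloc(a, 5) -> a = 0; heap: [0-4 ALLOC][5-8 FREE][9-10 ALLOC][11-43 FREE]
Op 7: b = realloc(b, 22) -> b = 9; heap: [0-4 ALLOC][5-8 FREE][9-30 ALLOC][31-43 FREE]
Op 8: d = malloc(2) -> d = 5; heap: [0-4 ALLOC][5-6 ALLOC][7-8 FREE][9-30 ALLOC][31-43 FREE]
malloc(1): first-fit scan over [0-4 ALLOC][5-6 ALLOC][7-8 FREE][9-30 ALLOC][31-43 FREE] -> 7

Answer: 7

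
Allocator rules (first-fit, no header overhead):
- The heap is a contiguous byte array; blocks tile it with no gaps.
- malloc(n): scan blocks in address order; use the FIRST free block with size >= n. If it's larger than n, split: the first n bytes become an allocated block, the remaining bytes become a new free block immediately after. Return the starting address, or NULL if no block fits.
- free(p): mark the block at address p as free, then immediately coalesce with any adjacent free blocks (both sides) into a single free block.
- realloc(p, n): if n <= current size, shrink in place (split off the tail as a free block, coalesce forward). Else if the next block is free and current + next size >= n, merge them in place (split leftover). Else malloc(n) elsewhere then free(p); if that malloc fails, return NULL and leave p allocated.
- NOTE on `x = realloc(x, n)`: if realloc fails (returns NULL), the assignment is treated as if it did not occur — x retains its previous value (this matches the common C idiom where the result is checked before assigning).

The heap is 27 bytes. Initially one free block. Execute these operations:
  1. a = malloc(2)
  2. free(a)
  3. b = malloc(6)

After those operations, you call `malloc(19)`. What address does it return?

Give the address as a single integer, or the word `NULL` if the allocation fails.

Answer: 6

Derivation:
Op 1: a = malloc(2) -> a = 0; heap: [0-1 ALLOC][2-26 FREE]
Op 2: free(a) -> (freed a); heap: [0-26 FREE]
Op 3: b = malloc(6) -> b = 0; heap: [0-5 ALLOC][6-26 FREE]
malloc(19): first-fit scan over [0-5 ALLOC][6-26 FREE] -> 6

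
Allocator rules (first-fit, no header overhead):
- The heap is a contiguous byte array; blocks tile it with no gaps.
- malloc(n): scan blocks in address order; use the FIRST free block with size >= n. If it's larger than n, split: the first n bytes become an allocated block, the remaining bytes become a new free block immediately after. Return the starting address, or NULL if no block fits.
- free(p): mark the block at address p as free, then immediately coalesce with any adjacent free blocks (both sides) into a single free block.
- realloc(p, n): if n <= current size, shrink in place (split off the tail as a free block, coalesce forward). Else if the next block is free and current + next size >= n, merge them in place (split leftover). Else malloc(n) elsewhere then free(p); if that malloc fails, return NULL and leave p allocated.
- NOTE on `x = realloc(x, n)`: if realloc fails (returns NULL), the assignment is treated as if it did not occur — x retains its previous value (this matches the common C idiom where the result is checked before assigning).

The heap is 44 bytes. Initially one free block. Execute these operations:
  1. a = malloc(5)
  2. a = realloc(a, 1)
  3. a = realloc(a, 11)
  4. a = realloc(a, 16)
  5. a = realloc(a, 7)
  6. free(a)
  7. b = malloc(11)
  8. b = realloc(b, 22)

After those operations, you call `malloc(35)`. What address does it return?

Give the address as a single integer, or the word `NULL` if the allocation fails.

Answer: NULL

Derivation:
Op 1: a = malloc(5) -> a = 0; heap: [0-4 ALLOC][5-43 FREE]
Op 2: a = realloc(a, 1) -> a = 0; heap: [0-0 ALLOC][1-43 FREE]
Op 3: a = realloc(a, 11) -> a = 0; heap: [0-10 ALLOC][11-43 FREE]
Op 4: a = realloc(a, 16) -> a = 0; heap: [0-15 ALLOC][16-43 FREE]
Op 5: a = realloc(a, 7) -> a = 0; heap: [0-6 ALLOC][7-43 FREE]
Op 6: free(a) -> (freed a); heap: [0-43 FREE]
Op 7: b = malloc(11) -> b = 0; heap: [0-10 ALLOC][11-43 FREE]
Op 8: b = realloc(b, 22) -> b = 0; heap: [0-21 ALLOC][22-43 FREE]
malloc(35): first-fit scan over [0-21 ALLOC][22-43 FREE] -> NULL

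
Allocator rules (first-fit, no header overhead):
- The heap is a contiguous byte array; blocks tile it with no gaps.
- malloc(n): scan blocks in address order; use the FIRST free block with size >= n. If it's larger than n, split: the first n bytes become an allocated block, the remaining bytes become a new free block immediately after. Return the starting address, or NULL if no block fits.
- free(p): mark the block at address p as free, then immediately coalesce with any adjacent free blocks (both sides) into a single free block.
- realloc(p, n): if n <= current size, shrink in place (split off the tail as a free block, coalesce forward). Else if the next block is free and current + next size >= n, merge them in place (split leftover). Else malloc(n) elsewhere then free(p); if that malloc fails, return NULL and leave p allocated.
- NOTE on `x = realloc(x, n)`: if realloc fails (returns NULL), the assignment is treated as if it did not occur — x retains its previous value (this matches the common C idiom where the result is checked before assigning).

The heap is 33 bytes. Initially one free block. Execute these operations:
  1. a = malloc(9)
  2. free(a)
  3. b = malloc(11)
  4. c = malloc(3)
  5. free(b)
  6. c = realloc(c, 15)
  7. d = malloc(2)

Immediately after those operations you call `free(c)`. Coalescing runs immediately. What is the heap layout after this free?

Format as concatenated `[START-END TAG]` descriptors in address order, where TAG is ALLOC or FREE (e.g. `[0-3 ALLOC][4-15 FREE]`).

Op 1: a = malloc(9) -> a = 0; heap: [0-8 ALLOC][9-32 FREE]
Op 2: free(a) -> (freed a); heap: [0-32 FREE]
Op 3: b = malloc(11) -> b = 0; heap: [0-10 ALLOC][11-32 FREE]
Op 4: c = malloc(3) -> c = 11; heap: [0-10 ALLOC][11-13 ALLOC][14-32 FREE]
Op 5: free(b) -> (freed b); heap: [0-10 FREE][11-13 ALLOC][14-32 FREE]
Op 6: c = realloc(c, 15) -> c = 11; heap: [0-10 FREE][11-25 ALLOC][26-32 FREE]
Op 7: d = malloc(2) -> d = 0; heap: [0-1 ALLOC][2-10 FREE][11-25 ALLOC][26-32 FREE]
free(c): c = 11 -> block [11-25 ALLOC]; mark free, coalesce with adjacent free neighbors -> [0-1 ALLOC][2-32 FREE]

Answer: [0-1 ALLOC][2-32 FREE]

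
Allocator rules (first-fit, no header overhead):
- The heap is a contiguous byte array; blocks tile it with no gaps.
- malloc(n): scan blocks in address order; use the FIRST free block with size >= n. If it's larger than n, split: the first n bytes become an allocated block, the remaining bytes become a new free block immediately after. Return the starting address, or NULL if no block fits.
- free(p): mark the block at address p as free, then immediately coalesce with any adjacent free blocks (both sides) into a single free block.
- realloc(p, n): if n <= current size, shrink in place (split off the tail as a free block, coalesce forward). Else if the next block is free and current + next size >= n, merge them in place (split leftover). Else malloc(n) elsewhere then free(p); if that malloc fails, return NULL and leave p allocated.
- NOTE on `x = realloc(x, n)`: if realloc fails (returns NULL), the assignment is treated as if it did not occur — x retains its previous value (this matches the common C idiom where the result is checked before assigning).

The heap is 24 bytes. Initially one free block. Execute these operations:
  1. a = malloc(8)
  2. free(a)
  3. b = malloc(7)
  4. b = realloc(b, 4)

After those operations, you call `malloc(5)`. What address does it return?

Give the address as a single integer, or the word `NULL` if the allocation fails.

Answer: 4

Derivation:
Op 1: a = malloc(8) -> a = 0; heap: [0-7 ALLOC][8-23 FREE]
Op 2: free(a) -> (freed a); heap: [0-23 FREE]
Op 3: b = malloc(7) -> b = 0; heap: [0-6 ALLOC][7-23 FREE]
Op 4: b = realloc(b, 4) -> b = 0; heap: [0-3 ALLOC][4-23 FREE]
malloc(5): first-fit scan over [0-3 ALLOC][4-23 FREE] -> 4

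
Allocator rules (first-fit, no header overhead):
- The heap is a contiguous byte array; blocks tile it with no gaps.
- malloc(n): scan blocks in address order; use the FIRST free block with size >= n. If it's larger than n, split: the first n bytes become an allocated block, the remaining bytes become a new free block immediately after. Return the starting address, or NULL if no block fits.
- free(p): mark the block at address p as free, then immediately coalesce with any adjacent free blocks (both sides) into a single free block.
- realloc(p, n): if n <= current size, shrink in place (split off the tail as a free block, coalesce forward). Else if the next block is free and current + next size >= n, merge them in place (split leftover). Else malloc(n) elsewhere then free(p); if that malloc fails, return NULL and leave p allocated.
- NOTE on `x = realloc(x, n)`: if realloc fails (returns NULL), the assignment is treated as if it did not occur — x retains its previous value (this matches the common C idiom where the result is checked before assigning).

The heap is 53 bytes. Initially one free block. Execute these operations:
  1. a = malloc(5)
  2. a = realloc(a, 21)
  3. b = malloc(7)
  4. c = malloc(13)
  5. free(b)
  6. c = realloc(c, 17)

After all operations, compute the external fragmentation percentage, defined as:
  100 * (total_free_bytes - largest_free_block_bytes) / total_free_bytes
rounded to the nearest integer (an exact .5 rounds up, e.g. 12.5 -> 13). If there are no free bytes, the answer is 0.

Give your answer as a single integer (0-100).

Op 1: a = malloc(5) -> a = 0; heap: [0-4 ALLOC][5-52 FREE]
Op 2: a = realloc(a, 21) -> a = 0; heap: [0-20 ALLOC][21-52 FREE]
Op 3: b = malloc(7) -> b = 21; heap: [0-20 ALLOC][21-27 ALLOC][28-52 FREE]
Op 4: c = malloc(13) -> c = 28; heap: [0-20 ALLOC][21-27 ALLOC][28-40 ALLOC][41-52 FREE]
Op 5: free(b) -> (freed b); heap: [0-20 ALLOC][21-27 FREE][28-40 ALLOC][41-52 FREE]
Op 6: c = realloc(c, 17) -> c = 28; heap: [0-20 ALLOC][21-27 FREE][28-44 ALLOC][45-52 FREE]
Free blocks: [7 8] total_free=15 largest=8 -> 100*(15-8)/15 = 700/15 ≈ 46.667 -> rounds to 47

Answer: 47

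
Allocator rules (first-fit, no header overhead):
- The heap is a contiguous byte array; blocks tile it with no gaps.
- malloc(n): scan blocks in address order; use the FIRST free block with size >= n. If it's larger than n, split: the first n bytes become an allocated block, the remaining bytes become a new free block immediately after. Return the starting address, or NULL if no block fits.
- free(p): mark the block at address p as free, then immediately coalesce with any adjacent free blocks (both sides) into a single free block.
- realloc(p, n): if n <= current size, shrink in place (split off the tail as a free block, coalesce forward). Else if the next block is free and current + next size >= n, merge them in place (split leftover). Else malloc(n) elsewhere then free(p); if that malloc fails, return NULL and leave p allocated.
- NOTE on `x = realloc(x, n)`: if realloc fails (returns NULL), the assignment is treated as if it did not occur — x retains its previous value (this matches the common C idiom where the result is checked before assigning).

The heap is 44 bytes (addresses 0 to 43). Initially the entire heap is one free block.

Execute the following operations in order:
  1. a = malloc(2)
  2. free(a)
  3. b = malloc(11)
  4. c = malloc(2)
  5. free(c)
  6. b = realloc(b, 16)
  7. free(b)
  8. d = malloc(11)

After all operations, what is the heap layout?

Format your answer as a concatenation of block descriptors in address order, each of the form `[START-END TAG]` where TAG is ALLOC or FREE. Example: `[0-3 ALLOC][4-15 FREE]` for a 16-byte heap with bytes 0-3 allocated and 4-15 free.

Op 1: a = malloc(2) -> a = 0; heap: [0-1 ALLOC][2-43 FREE]
Op 2: free(a) -> (freed a); heap: [0-43 FREE]
Op 3: b = malloc(11) -> b = 0; heap: [0-10 ALLOC][11-43 FREE]
Op 4: c = malloc(2) -> c = 11; heap: [0-10 ALLOC][11-12 ALLOC][13-43 FREE]
Op 5: free(c) -> (freed c); heap: [0-10 ALLOC][11-43 FREE]
Op 6: b = realloc(b, 16) -> b = 0; heap: [0-15 ALLOC][16-43 FREE]
Op 7: free(b) -> (freed b); heap: [0-43 FREE]
Op 8: d = malloc(11) -> d = 0; heap: [0-10 ALLOC][11-43 FREE]

Answer: [0-10 ALLOC][11-43 FREE]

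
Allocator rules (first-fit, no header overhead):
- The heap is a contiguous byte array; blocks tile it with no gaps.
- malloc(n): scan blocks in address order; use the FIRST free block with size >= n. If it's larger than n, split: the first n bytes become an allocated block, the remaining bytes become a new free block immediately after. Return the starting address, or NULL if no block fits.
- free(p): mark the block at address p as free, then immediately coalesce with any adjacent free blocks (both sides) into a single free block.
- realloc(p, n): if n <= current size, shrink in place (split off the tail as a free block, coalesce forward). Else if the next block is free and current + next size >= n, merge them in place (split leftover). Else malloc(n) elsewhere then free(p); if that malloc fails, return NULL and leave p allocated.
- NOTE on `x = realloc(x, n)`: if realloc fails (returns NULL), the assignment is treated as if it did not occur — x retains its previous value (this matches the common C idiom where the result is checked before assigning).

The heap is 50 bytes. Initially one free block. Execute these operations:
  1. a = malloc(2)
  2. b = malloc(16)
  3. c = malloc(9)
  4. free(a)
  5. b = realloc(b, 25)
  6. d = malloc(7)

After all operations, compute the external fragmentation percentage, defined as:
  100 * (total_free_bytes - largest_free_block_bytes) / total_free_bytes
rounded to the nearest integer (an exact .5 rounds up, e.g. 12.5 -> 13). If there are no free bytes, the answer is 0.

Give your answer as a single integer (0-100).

Answer: 11

Derivation:
Op 1: a = malloc(2) -> a = 0; heap: [0-1 ALLOC][2-49 FREE]
Op 2: b = malloc(16) -> b = 2; heap: [0-1 ALLOC][2-17 ALLOC][18-49 FREE]
Op 3: c = malloc(9) -> c = 18; heap: [0-1 ALLOC][2-17 ALLOC][18-26 ALLOC][27-49 FREE]
Op 4: free(a) -> (freed a); heap: [0-1 FREE][2-17 ALLOC][18-26 ALLOC][27-49 FREE]
Op 5: b = realloc(b, 25) -> NULL (b unchanged); heap: [0-1 FREE][2-17 ALLOC][18-26 ALLOC][27-49 FREE]
Op 6: d = malloc(7) -> d = 27; heap: [0-1 FREE][2-17 ALLOC][18-26 ALLOC][27-33 ALLOC][34-49 FREE]
Free blocks: [2 16] total_free=18 largest=16 -> 100*(18-16)/18 = 200/18 ≈ 11.111 -> rounds to 11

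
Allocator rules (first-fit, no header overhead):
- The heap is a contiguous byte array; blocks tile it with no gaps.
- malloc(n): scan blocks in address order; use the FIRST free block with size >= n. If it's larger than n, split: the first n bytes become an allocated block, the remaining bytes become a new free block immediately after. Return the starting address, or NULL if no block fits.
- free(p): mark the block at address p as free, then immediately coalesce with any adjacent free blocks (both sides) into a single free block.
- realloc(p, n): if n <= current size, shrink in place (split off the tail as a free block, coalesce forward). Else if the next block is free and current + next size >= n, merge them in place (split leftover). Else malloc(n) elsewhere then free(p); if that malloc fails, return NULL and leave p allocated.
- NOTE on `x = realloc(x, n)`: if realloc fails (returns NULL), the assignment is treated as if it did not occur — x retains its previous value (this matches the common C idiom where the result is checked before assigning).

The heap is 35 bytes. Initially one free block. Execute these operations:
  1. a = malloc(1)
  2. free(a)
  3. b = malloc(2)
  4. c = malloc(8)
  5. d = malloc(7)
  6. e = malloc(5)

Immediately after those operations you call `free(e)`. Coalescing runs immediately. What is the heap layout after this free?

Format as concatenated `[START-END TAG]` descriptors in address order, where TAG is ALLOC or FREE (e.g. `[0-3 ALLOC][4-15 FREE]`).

Answer: [0-1 ALLOC][2-9 ALLOC][10-16 ALLOC][17-34 FREE]

Derivation:
Op 1: a = malloc(1) -> a = 0; heap: [0-0 ALLOC][1-34 FREE]
Op 2: free(a) -> (freed a); heap: [0-34 FREE]
Op 3: b = malloc(2) -> b = 0; heap: [0-1 ALLOC][2-34 FREE]
Op 4: c = malloc(8) -> c = 2; heap: [0-1 ALLOC][2-9 ALLOC][10-34 FREE]
Op 5: d = malloc(7) -> d = 10; heap: [0-1 ALLOC][2-9 ALLOC][10-16 ALLOC][17-34 FREE]
Op 6: e = malloc(5) -> e = 17; heap: [0-1 ALLOC][2-9 ALLOC][10-16 ALLOC][17-21 ALLOC][22-34 FREE]
free(e): e = 17 -> block [17-21 ALLOC]; mark free, coalesce with adjacent free neighbors -> [0-1 ALLOC][2-9 ALLOC][10-16 ALLOC][17-34 FREE]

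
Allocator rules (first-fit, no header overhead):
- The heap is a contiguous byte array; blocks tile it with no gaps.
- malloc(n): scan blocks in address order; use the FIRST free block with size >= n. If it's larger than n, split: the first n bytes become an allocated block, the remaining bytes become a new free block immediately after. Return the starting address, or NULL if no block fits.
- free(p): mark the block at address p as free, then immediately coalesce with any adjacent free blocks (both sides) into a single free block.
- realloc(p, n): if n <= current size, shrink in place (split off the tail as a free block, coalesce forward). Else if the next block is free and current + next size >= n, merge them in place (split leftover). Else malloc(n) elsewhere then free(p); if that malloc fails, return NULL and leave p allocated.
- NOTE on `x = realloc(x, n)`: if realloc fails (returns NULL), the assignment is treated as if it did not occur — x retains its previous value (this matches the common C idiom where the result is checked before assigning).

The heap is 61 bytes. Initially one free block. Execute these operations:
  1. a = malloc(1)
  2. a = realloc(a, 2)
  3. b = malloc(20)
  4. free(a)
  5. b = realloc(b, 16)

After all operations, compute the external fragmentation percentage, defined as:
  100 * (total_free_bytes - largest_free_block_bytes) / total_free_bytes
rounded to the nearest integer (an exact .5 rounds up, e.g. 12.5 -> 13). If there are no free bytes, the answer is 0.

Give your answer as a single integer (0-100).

Answer: 4

Derivation:
Op 1: a = malloc(1) -> a = 0; heap: [0-0 ALLOC][1-60 FREE]
Op 2: a = realloc(a, 2) -> a = 0; heap: [0-1 ALLOC][2-60 FREE]
Op 3: b = malloc(20) -> b = 2; heap: [0-1 ALLOC][2-21 ALLOC][22-60 FREE]
Op 4: free(a) -> (freed a); heap: [0-1 FREE][2-21 ALLOC][22-60 FREE]
Op 5: b = realloc(b, 16) -> b = 2; heap: [0-1 FREE][2-17 ALLOC][18-60 FREE]
Free blocks: [2 43] total_free=45 largest=43 -> 100*(45-43)/45 = 200/45 ≈ 4.444 -> rounds to 4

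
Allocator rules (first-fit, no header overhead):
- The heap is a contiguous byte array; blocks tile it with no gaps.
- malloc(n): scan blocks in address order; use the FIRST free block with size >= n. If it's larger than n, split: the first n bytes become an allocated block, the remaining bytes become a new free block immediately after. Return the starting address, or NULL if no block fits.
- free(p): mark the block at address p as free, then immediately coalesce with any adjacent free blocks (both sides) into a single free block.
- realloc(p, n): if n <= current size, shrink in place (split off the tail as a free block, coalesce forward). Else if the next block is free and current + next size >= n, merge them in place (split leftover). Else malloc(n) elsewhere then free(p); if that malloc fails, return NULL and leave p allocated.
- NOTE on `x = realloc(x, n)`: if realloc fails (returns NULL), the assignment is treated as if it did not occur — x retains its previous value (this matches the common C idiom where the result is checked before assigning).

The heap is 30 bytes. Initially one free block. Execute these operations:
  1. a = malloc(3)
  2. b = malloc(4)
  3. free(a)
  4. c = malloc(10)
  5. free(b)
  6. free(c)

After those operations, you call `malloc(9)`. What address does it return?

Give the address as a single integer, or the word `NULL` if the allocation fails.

Answer: 0

Derivation:
Op 1: a = malloc(3) -> a = 0; heap: [0-2 ALLOC][3-29 FREE]
Op 2: b = malloc(4) -> b = 3; heap: [0-2 ALLOC][3-6 ALLOC][7-29 FREE]
Op 3: free(a) -> (freed a); heap: [0-2 FREE][3-6 ALLOC][7-29 FREE]
Op 4: c = malloc(10) -> c = 7; heap: [0-2 FREE][3-6 ALLOC][7-16 ALLOC][17-29 FREE]
Op 5: free(b) -> (freed b); heap: [0-6 FREE][7-16 ALLOC][17-29 FREE]
Op 6: free(c) -> (freed c); heap: [0-29 FREE]
malloc(9): first-fit scan over [0-29 FREE] -> 0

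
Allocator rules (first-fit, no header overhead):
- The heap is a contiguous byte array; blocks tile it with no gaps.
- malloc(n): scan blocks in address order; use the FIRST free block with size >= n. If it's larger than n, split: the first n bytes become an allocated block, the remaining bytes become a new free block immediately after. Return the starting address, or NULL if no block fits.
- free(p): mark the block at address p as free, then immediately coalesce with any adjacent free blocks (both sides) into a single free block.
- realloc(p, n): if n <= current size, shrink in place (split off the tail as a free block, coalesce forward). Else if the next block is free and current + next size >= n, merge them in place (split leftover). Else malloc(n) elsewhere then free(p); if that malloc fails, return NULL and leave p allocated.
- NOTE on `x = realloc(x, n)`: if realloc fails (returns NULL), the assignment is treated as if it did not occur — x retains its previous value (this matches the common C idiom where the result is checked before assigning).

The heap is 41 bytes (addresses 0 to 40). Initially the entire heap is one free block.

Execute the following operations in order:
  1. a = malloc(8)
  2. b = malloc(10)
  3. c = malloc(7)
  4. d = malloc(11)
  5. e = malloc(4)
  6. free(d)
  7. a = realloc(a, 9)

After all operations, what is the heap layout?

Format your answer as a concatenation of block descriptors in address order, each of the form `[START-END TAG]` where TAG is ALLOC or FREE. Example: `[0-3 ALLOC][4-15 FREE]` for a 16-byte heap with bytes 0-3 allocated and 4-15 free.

Op 1: a = malloc(8) -> a = 0; heap: [0-7 ALLOC][8-40 FREE]
Op 2: b = malloc(10) -> b = 8; heap: [0-7 ALLOC][8-17 ALLOC][18-40 FREE]
Op 3: c = malloc(7) -> c = 18; heap: [0-7 ALLOC][8-17 ALLOC][18-24 ALLOC][25-40 FREE]
Op 4: d = malloc(11) -> d = 25; heap: [0-7 ALLOC][8-17 ALLOC][18-24 ALLOC][25-35 ALLOC][36-40 FREE]
Op 5: e = malloc(4) -> e = 36; heap: [0-7 ALLOC][8-17 ALLOC][18-24 ALLOC][25-35 ALLOC][36-39 ALLOC][40-40 FREE]
Op 6: free(d) -> (freed d); heap: [0-7 ALLOC][8-17 ALLOC][18-24 ALLOC][25-35 FREE][36-39 ALLOC][40-40 FREE]
Op 7: a = realloc(a, 9) -> a = 25; heap: [0-7 FREE][8-17 ALLOC][18-24 ALLOC][25-33 ALLOC][34-35 FREE][36-39 ALLOC][40-40 FREE]

Answer: [0-7 FREE][8-17 ALLOC][18-24 ALLOC][25-33 ALLOC][34-35 FREE][36-39 ALLOC][40-40 FREE]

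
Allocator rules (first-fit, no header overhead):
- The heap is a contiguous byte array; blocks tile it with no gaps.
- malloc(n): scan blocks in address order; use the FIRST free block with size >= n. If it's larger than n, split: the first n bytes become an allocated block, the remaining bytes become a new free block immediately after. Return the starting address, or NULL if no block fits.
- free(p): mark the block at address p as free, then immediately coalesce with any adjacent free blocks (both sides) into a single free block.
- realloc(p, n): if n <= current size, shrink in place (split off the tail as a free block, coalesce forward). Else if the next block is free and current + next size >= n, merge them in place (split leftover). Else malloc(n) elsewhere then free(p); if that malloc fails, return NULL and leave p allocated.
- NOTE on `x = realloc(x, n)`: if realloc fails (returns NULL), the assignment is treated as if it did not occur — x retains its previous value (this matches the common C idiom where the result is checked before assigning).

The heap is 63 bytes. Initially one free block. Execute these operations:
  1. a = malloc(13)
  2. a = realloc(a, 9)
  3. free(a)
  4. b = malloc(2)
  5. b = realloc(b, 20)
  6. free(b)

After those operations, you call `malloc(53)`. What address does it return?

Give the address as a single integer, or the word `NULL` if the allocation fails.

Answer: 0

Derivation:
Op 1: a = malloc(13) -> a = 0; heap: [0-12 ALLOC][13-62 FREE]
Op 2: a = realloc(a, 9) -> a = 0; heap: [0-8 ALLOC][9-62 FREE]
Op 3: free(a) -> (freed a); heap: [0-62 FREE]
Op 4: b = malloc(2) -> b = 0; heap: [0-1 ALLOC][2-62 FREE]
Op 5: b = realloc(b, 20) -> b = 0; heap: [0-19 ALLOC][20-62 FREE]
Op 6: free(b) -> (freed b); heap: [0-62 FREE]
malloc(53): first-fit scan over [0-62 FREE] -> 0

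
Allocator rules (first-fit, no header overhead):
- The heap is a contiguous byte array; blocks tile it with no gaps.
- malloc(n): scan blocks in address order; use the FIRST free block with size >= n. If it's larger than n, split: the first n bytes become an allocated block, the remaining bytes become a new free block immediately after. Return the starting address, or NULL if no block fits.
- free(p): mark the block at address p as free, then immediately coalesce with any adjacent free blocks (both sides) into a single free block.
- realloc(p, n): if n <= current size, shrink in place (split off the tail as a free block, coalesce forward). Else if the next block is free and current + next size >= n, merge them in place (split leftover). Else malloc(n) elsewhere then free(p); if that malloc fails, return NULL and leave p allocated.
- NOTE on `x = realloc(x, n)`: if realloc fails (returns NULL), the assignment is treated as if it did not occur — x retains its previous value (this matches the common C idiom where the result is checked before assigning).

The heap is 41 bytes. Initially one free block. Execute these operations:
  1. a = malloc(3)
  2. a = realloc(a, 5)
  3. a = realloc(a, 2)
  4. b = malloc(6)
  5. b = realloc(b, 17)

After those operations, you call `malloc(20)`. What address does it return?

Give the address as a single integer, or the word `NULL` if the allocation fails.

Op 1: a = malloc(3) -> a = 0; heap: [0-2 ALLOC][3-40 FREE]
Op 2: a = realloc(a, 5) -> a = 0; heap: [0-4 ALLOC][5-40 FREE]
Op 3: a = realloc(a, 2) -> a = 0; heap: [0-1 ALLOC][2-40 FREE]
Op 4: b = malloc(6) -> b = 2; heap: [0-1 ALLOC][2-7 ALLOC][8-40 FREE]
Op 5: b = realloc(b, 17) -> b = 2; heap: [0-1 ALLOC][2-18 ALLOC][19-40 FREE]
malloc(20): first-fit scan over [0-1 ALLOC][2-18 ALLOC][19-40 FREE] -> 19

Answer: 19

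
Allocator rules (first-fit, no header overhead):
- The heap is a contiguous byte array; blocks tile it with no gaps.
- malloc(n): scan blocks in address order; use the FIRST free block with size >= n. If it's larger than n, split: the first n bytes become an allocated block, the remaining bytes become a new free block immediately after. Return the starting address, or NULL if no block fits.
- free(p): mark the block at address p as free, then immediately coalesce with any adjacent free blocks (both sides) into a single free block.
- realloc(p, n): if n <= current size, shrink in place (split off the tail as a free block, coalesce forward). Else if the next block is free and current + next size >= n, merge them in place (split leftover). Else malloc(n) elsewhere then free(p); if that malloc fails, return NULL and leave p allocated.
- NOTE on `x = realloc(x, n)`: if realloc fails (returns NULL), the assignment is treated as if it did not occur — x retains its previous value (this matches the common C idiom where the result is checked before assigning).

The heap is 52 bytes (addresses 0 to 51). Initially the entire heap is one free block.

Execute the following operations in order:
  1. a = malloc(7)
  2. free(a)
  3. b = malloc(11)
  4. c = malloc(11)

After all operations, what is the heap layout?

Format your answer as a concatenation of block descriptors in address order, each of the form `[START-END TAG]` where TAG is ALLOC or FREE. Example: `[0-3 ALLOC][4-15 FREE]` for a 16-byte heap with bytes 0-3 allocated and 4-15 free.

Op 1: a = malloc(7) -> a = 0; heap: [0-6 ALLOC][7-51 FREE]
Op 2: free(a) -> (freed a); heap: [0-51 FREE]
Op 3: b = malloc(11) -> b = 0; heap: [0-10 ALLOC][11-51 FREE]
Op 4: c = malloc(11) -> c = 11; heap: [0-10 ALLOC][11-21 ALLOC][22-51 FREE]

Answer: [0-10 ALLOC][11-21 ALLOC][22-51 FREE]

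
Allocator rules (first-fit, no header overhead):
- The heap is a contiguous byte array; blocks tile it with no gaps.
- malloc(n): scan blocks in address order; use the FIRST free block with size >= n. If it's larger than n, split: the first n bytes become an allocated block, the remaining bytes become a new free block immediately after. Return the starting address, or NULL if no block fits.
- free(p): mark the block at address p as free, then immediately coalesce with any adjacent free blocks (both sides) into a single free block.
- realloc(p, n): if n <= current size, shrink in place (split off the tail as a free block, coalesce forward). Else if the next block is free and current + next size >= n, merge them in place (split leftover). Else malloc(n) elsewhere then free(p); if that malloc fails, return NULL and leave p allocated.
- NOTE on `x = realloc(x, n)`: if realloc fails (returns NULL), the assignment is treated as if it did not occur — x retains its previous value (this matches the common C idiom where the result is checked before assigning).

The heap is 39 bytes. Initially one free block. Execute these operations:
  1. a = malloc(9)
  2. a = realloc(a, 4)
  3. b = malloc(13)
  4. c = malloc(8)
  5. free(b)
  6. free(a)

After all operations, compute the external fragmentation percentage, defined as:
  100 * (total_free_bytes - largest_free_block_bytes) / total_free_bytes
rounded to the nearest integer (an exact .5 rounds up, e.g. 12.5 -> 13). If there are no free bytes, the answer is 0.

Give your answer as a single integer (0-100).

Answer: 45

Derivation:
Op 1: a = malloc(9) -> a = 0; heap: [0-8 ALLOC][9-38 FREE]
Op 2: a = realloc(a, 4) -> a = 0; heap: [0-3 ALLOC][4-38 FREE]
Op 3: b = malloc(13) -> b = 4; heap: [0-3 ALLOC][4-16 ALLOC][17-38 FREE]
Op 4: c = malloc(8) -> c = 17; heap: [0-3 ALLOC][4-16 ALLOC][17-24 ALLOC][25-38 FREE]
Op 5: free(b) -> (freed b); heap: [0-3 ALLOC][4-16 FREE][17-24 ALLOC][25-38 FREE]
Op 6: free(a) -> (freed a); heap: [0-16 FREE][17-24 ALLOC][25-38 FREE]
Free blocks: [17 14] total_free=31 largest=17 -> 100*(31-17)/31 = 1400/31 ≈ 45.161 -> rounds to 45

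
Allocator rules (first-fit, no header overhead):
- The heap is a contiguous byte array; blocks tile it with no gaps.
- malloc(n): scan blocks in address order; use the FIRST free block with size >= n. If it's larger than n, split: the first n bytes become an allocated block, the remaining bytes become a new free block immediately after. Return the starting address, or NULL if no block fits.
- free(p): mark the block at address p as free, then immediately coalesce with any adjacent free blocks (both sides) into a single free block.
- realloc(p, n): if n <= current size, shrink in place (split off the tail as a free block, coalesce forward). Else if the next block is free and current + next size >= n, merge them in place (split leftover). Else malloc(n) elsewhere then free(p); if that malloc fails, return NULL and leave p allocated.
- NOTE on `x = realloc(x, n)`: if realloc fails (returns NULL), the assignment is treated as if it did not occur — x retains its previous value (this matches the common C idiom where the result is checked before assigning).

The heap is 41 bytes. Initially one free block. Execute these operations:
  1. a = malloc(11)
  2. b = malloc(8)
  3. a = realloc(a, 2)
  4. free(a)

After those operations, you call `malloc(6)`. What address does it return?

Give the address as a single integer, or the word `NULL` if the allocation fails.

Op 1: a = malloc(11) -> a = 0; heap: [0-10 ALLOC][11-40 FREE]
Op 2: b = malloc(8) -> b = 11; heap: [0-10 ALLOC][11-18 ALLOC][19-40 FREE]
Op 3: a = realloc(a, 2) -> a = 0; heap: [0-1 ALLOC][2-10 FREE][11-18 ALLOC][19-40 FREE]
Op 4: free(a) -> (freed a); heap: [0-10 FREE][11-18 ALLOC][19-40 FREE]
malloc(6): first-fit scan over [0-10 FREE][11-18 ALLOC][19-40 FREE] -> 0

Answer: 0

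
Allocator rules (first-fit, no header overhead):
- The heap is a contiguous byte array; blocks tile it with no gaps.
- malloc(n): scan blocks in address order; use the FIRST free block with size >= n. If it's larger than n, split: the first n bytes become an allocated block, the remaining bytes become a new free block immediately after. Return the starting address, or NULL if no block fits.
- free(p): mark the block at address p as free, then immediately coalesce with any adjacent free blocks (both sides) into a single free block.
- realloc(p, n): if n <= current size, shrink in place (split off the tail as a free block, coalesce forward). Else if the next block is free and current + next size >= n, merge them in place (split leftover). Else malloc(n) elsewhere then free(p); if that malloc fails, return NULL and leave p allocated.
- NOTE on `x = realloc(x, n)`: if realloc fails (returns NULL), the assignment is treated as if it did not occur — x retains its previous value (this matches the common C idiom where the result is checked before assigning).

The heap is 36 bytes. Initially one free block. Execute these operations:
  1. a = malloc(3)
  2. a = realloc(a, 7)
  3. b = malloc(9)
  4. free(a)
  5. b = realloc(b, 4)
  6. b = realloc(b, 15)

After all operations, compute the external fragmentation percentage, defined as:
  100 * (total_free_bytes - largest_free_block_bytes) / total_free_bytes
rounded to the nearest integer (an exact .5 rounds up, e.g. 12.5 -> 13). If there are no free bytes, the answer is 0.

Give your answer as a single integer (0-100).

Op 1: a = malloc(3) -> a = 0; heap: [0-2 ALLOC][3-35 FREE]
Op 2: a = realloc(a, 7) -> a = 0; heap: [0-6 ALLOC][7-35 FREE]
Op 3: b = malloc(9) -> b = 7; heap: [0-6 ALLOC][7-15 ALLOC][16-35 FREE]
Op 4: free(a) -> (freed a); heap: [0-6 FREE][7-15 ALLOC][16-35 FREE]
Op 5: b = realloc(b, 4) -> b = 7; heap: [0-6 FREE][7-10 ALLOC][11-35 FREE]
Op 6: b = realloc(b, 15) -> b = 7; heap: [0-6 FREE][7-21 ALLOC][22-35 FREE]
Free blocks: [7 14] total_free=21 largest=14 -> 100*(21-14)/21 = 700/21 ≈ 33.333 -> rounds to 33

Answer: 33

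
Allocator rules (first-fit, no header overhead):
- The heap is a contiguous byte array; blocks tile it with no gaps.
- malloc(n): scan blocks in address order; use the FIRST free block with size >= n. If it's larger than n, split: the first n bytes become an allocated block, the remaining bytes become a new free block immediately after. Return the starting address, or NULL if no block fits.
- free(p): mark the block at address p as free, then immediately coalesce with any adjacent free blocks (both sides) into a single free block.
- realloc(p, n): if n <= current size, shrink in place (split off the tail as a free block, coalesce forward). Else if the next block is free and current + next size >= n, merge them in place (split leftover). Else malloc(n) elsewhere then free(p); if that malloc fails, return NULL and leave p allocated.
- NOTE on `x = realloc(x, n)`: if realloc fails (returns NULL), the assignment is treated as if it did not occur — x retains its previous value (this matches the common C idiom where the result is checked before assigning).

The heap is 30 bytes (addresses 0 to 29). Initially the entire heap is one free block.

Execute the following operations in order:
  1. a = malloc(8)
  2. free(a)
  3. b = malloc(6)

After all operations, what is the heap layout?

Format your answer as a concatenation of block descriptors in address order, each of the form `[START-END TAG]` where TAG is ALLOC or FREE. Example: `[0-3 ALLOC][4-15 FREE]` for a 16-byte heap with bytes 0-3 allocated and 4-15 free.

Answer: [0-5 ALLOC][6-29 FREE]

Derivation:
Op 1: a = malloc(8) -> a = 0; heap: [0-7 ALLOC][8-29 FREE]
Op 2: free(a) -> (freed a); heap: [0-29 FREE]
Op 3: b = malloc(6) -> b = 0; heap: [0-5 ALLOC][6-29 FREE]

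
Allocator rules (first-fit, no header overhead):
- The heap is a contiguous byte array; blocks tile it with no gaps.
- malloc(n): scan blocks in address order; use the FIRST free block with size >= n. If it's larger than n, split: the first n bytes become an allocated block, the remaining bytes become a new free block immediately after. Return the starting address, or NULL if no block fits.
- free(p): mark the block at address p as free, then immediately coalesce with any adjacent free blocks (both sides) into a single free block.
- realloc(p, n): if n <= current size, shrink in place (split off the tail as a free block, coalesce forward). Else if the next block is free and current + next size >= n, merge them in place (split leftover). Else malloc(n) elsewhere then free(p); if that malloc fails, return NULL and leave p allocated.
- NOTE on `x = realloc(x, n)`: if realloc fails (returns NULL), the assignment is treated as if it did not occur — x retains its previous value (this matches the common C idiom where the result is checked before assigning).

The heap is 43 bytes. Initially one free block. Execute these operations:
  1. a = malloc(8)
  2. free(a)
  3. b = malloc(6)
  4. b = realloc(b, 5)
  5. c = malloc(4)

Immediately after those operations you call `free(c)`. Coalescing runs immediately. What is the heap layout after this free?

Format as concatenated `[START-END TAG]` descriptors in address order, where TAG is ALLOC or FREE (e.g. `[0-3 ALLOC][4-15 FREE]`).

Answer: [0-4 ALLOC][5-42 FREE]

Derivation:
Op 1: a = malloc(8) -> a = 0; heap: [0-7 ALLOC][8-42 FREE]
Op 2: free(a) -> (freed a); heap: [0-42 FREE]
Op 3: b = malloc(6) -> b = 0; heap: [0-5 ALLOC][6-42 FREE]
Op 4: b = realloc(b, 5) -> b = 0; heap: [0-4 ALLOC][5-42 FREE]
Op 5: c = malloc(4) -> c = 5; heap: [0-4 ALLOC][5-8 ALLOC][9-42 FREE]
free(c): c = 5 -> block [5-8 ALLOC]; mark free, coalesce with adjacent free neighbors -> [0-4 ALLOC][5-42 FREE]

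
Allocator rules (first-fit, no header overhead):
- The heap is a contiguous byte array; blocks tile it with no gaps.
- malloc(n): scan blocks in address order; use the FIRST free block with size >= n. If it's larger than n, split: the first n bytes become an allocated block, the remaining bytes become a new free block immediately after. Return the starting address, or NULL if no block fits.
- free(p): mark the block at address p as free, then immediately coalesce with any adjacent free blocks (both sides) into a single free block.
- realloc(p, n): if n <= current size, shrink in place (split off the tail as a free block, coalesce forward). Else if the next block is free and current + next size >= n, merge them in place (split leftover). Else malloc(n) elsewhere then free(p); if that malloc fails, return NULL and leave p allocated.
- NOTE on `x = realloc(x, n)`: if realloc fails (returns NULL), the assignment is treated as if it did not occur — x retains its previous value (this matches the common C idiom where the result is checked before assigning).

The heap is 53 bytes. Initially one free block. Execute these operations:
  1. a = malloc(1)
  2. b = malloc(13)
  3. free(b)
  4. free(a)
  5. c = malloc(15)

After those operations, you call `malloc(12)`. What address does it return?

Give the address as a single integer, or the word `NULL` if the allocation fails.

Op 1: a = malloc(1) -> a = 0; heap: [0-0 ALLOC][1-52 FREE]
Op 2: b = malloc(13) -> b = 1; heap: [0-0 ALLOC][1-13 ALLOC][14-52 FREE]
Op 3: free(b) -> (freed b); heap: [0-0 ALLOC][1-52 FREE]
Op 4: free(a) -> (freed a); heap: [0-52 FREE]
Op 5: c = malloc(15) -> c = 0; heap: [0-14 ALLOC][15-52 FREE]
malloc(12): first-fit scan over [0-14 ALLOC][15-52 FREE] -> 15

Answer: 15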